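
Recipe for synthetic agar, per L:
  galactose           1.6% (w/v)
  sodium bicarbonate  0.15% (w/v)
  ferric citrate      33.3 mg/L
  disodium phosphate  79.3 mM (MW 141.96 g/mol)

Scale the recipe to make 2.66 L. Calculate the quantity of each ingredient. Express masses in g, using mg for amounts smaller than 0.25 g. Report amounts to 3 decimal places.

galactose 42.560 g; sodium bicarbonate 3.990 g; ferric citrate 88.578 mg; disodium phosphate 29.945 g

Scale factor relative to 1 L: 2.66.
galactose: 1.6% w/v = 16 g/L → 16 × 2.66 L = 42.560 g
sodium bicarbonate: 0.15% w/v = 1.5 g/L → 1.5 × 2.66 L = 3.990 g
ferric citrate: 33.3 mg/L × 2.66 L = 88.578 mg
disodium phosphate: 79.3 mmol/L × 141.96 g/mol × 2.66 L ÷ 1000 = 29.945 g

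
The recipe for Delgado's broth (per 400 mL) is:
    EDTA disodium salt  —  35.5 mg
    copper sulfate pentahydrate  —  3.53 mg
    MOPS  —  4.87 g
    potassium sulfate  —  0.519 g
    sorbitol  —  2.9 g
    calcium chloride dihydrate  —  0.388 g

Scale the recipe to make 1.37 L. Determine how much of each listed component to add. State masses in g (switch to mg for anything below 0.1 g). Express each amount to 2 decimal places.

Scale factor = 1370 mL / 400 mL = 3.425.
EDTA disodium salt: 35.5 mg × (1370 mL / 400 mL) = 121.587 mg = 0.12 g
copper sulfate pentahydrate: 3.53 mg × (1370 mL / 400 mL) = 12.09 mg
MOPS: 4.87 g × (1370 mL / 400 mL) = 16.68 g
potassium sulfate: 0.519 g × (1370 mL / 400 mL) = 1.78 g
sorbitol: 2.9 g × (1370 mL / 400 mL) = 9.93 g
calcium chloride dihydrate: 0.388 g × (1370 mL / 400 mL) = 1.33 g

EDTA disodium salt 0.12 g; copper sulfate pentahydrate 12.09 mg; MOPS 16.68 g; potassium sulfate 1.78 g; sorbitol 9.93 g; calcium chloride dihydrate 1.33 g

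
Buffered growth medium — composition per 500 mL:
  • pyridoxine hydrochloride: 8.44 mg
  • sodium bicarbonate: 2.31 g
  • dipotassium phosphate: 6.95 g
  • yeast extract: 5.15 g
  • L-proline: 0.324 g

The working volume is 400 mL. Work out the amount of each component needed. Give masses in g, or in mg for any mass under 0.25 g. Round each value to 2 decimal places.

pyridoxine hydrochloride 6.75 mg; sodium bicarbonate 1.85 g; dipotassium phosphate 5.56 g; yeast extract 4.12 g; L-proline 0.26 g

Ratio of target to recipe volume: 400 / 500 = 0.8.
pyridoxine hydrochloride: 8.44 mg × (400 mL / 500 mL) = 6.75 mg
sodium bicarbonate: 2.31 g × (400 mL / 500 mL) = 1.85 g
dipotassium phosphate: 6.95 g × (400 mL / 500 mL) = 5.56 g
yeast extract: 5.15 g × (400 mL / 500 mL) = 4.12 g
L-proline: 0.324 g × (400 mL / 500 mL) = 0.26 g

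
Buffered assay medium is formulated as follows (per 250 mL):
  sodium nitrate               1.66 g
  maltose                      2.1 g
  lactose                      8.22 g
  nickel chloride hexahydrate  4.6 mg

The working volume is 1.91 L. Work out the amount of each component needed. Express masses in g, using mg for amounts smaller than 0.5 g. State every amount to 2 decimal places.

sodium nitrate 12.68 g; maltose 16.04 g; lactose 62.80 g; nickel chloride hexahydrate 35.14 mg

Ratio of target to recipe volume: 1910 / 250 = 7.64.
sodium nitrate: 1.66 g × (1910 mL / 250 mL) = 12.68 g
maltose: 2.1 g × (1910 mL / 250 mL) = 16.04 g
lactose: 8.22 g × (1910 mL / 250 mL) = 62.80 g
nickel chloride hexahydrate: 4.6 mg × (1910 mL / 250 mL) = 35.14 mg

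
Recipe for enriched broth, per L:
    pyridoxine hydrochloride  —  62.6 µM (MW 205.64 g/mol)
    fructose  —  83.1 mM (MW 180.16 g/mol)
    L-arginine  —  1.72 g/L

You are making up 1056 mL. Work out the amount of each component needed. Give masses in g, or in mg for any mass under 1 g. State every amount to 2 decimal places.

pyridoxine hydrochloride 13.59 mg; fructose 15.81 g; L-arginine 1.82 g

Working volume: 1056 mL = 1.056 L.
pyridoxine hydrochloride: 62.6 µmol/L × 205.64 g/mol × 1.056 L ÷ 1000 = 13.59 mg
fructose: 83.1 mmol/L × 180.16 g/mol × 1.056 L ÷ 1000 = 15.81 g
L-arginine: 1.72 g/L × 1.056 L = 1.82 g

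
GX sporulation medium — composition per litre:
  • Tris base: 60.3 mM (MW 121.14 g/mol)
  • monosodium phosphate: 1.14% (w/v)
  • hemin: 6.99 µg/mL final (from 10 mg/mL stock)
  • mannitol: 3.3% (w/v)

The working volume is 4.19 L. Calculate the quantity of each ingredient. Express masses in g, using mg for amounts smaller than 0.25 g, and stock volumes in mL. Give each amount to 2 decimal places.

Working volume: 4.19 L.
Tris base: 60.3 mmol/L × 121.14 g/mol × 4.19 L ÷ 1000 = 30.61 g
monosodium phosphate: 1.14 g per 100 mL × 4190 mL ÷ 100 = 47.77 g
hemin: dilute stock: 6.99 µg/mL × 4190 mL ÷ 10000 µg/mL = 2.93 mL
mannitol: 3.3% w/v = 33 g/L → 33 × 4.19 L = 138.27 g

Tris base 30.61 g; monosodium phosphate 47.77 g; hemin 2.93 mL; mannitol 138.27 g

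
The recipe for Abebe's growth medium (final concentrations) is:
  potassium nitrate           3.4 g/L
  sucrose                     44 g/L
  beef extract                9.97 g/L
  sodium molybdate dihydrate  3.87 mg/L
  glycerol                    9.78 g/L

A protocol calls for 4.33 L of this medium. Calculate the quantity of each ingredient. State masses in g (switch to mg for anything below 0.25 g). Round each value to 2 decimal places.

Working volume: 4.33 L.
potassium nitrate: 3.4 g/L × 4.33 L = 14.72 g
sucrose: 44 g/L × 4.33 L = 190.52 g
beef extract: 9.97 g/L × 4.33 L = 43.17 g
sodium molybdate dihydrate: 3.87 mg/L × 4.33 L = 16.76 mg
glycerol: 9.78 g/L × 4.33 L = 42.35 g

potassium nitrate 14.72 g; sucrose 190.52 g; beef extract 43.17 g; sodium molybdate dihydrate 16.76 mg; glycerol 42.35 g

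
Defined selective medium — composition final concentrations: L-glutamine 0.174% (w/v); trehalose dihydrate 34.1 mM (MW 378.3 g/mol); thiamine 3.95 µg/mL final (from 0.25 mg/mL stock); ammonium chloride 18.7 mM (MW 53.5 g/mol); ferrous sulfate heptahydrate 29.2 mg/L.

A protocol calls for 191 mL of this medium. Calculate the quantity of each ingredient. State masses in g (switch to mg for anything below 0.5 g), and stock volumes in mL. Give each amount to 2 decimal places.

L-glutamine 332.34 mg; trehalose dihydrate 2.46 g; thiamine 3.02 mL; ammonium chloride 191.09 mg; ferrous sulfate heptahydrate 5.58 mg

Target volume = 191 mL = 0.191 L.
L-glutamine: 0.174 g per 100 mL × 191 mL ÷ 100 = 0.33234 g = 332.34 mg
trehalose dihydrate: 34.1 mmol/L × 378.3 g/mol × 0.191 L ÷ 1000 = 2.46 g
thiamine: V = C2·V2/C1 = 3.95 µg/mL × 191 mL ÷ 250 µg/mL = 3.02 mL
ammonium chloride: 18.7 mmol/L × 53.5 mg/mmol × 0.191 L = 191.09 mg
ferrous sulfate heptahydrate: 29.2 mg/L × 0.191 L = 5.58 mg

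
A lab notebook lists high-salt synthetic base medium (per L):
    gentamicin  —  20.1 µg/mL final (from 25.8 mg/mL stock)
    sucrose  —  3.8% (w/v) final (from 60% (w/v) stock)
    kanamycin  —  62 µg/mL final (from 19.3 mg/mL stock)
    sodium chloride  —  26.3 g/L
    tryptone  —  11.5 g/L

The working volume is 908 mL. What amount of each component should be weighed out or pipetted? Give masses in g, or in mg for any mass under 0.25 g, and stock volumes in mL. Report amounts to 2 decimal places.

gentamicin 0.71 mL; sucrose 57.51 mL; kanamycin 2.92 mL; sodium chloride 23.88 g; tryptone 10.44 g

Scale factor relative to 1 L: 0.908.
gentamicin: dilute stock: 20.1 µg/mL × 908 mL ÷ 25800 µg/mL = 0.71 mL
sucrose: C1V1 = C2V2 → 3.8% ÷ 60% × 908 mL = 57.51 mL
kanamycin: C1V1 = C2V2 → 62 µg/mL × 908 mL ÷ 19300 µg/mL = 2.92 mL
sodium chloride: 26.3 g/L × 0.908 L = 23.88 g
tryptone: 11.5 g/L × 0.908 L = 10.44 g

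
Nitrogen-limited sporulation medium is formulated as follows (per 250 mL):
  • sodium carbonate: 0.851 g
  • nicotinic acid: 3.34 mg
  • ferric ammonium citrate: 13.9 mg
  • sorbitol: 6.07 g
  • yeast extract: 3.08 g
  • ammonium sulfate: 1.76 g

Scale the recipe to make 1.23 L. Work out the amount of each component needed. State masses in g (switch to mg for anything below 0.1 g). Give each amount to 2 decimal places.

Scale factor = 1230 mL / 250 mL = 4.92.
sodium carbonate: 0.851 g × (1230 mL / 250 mL) = 4.19 g
nicotinic acid: 3.34 mg × (1230 mL / 250 mL) = 16.43 mg
ferric ammonium citrate: 13.9 mg × (1230 mL / 250 mL) = 68.39 mg
sorbitol: 6.07 g × (1230 mL / 250 mL) = 29.86 g
yeast extract: 3.08 g × (1230 mL / 250 mL) = 15.15 g
ammonium sulfate: 1.76 g × (1230 mL / 250 mL) = 8.66 g

sodium carbonate 4.19 g; nicotinic acid 16.43 mg; ferric ammonium citrate 68.39 mg; sorbitol 29.86 g; yeast extract 15.15 g; ammonium sulfate 8.66 g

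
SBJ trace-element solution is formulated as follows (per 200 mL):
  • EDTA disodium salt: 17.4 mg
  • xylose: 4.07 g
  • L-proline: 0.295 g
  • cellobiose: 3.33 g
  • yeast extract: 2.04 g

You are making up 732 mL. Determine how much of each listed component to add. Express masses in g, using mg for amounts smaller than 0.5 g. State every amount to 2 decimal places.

EDTA disodium salt 63.68 mg; xylose 14.90 g; L-proline 1.08 g; cellobiose 12.19 g; yeast extract 7.47 g

Scale factor = 732 mL / 200 mL = 3.66.
EDTA disodium salt: 17.4 mg × (732 mL / 200 mL) = 63.68 mg
xylose: 4.07 g × (732 mL / 200 mL) = 14.90 g
L-proline: 0.295 g × (732 mL / 200 mL) = 1.08 g
cellobiose: 3.33 g × (732 mL / 200 mL) = 12.19 g
yeast extract: 2.04 g × (732 mL / 200 mL) = 7.47 g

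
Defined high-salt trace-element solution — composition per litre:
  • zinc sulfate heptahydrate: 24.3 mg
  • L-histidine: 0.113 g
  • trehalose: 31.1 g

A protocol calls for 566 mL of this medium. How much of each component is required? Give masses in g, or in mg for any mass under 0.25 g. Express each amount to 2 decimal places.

Scale factor = 566 mL / 1000 mL = 0.566.
zinc sulfate heptahydrate: 24.3 mg × (566 mL / 1000 mL) = 13.75 mg
L-histidine: 0.113 g × (566 mL / 1000 mL) = 0.063958 g = 63.96 mg
trehalose: 31.1 g × (566 mL / 1000 mL) = 17.60 g

zinc sulfate heptahydrate 13.75 mg; L-histidine 63.96 mg; trehalose 17.60 g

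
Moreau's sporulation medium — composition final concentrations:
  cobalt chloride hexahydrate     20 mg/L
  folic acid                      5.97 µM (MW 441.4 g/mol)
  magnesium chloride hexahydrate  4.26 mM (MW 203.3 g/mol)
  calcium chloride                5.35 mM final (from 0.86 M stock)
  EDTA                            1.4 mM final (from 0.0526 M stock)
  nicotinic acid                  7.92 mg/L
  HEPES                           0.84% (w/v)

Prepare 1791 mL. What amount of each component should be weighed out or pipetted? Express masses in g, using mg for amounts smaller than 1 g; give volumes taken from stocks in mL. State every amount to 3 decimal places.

Scale factor relative to 1 L: 1.791.
cobalt chloride hexahydrate: 20 mg/L × 1.791 L = 35.820 mg
folic acid: 5.97 µmol/L × 441.4 g/mol × 1.791 L ÷ 1000 = 4.720 mg
magnesium chloride hexahydrate: 4.26 mmol/L × 203.3 g/mol × 1.791 L ÷ 1000 = 1.551 g
calcium chloride: V = C2·V2/C1 = 5.35 mM × 1791 mL ÷ 860 mM = 11.142 mL
EDTA: V = C2·V2/C1 = 1.4 mM × 1791 mL ÷ 52.6 mM = 47.669 mL
nicotinic acid: 7.92 mg/L × 1.791 L = 14.185 mg
HEPES: 0.84% w/v = 8.4 g/L → 8.4 × 1.791 L = 15.044 g

cobalt chloride hexahydrate 35.820 mg; folic acid 4.720 mg; magnesium chloride hexahydrate 1.551 g; calcium chloride 11.142 mL; EDTA 47.669 mL; nicotinic acid 14.185 mg; HEPES 15.044 g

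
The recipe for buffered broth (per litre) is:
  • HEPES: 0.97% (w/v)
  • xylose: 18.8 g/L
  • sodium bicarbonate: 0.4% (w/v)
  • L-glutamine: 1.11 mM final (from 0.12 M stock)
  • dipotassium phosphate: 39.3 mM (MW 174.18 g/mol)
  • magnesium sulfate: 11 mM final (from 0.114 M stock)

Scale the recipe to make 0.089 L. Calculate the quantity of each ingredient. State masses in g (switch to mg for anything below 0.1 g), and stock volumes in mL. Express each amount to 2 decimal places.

HEPES 0.86 g; xylose 1.67 g; sodium bicarbonate 0.36 g; L-glutamine 0.82 mL; dipotassium phosphate 0.61 g; magnesium sulfate 8.59 mL

Working volume: 0.089 L.
HEPES: 0.97 g per 100 mL × 89 mL ÷ 100 = 0.86 g
xylose: 18.8 g/L × 0.089 L = 1.67 g
sodium bicarbonate: 0.4 g per 100 mL × 89 mL ÷ 100 = 0.36 g
L-glutamine: dilute stock: 1.11 mM × 89 mL ÷ 120 mM = 0.82 mL
dipotassium phosphate: 39.3 mmol/L × 174.18 g/mol × 0.089 L ÷ 1000 = 0.61 g
magnesium sulfate: V = C2·V2/C1 = 11 mM × 89 mL ÷ 114 mM = 8.59 mL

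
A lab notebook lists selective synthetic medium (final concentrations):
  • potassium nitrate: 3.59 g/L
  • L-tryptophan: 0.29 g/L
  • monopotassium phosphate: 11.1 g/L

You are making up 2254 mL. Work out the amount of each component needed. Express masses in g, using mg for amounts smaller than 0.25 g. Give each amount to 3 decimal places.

potassium nitrate 8.092 g; L-tryptophan 0.654 g; monopotassium phosphate 25.019 g

Scale factor relative to 1 L: 2.254.
potassium nitrate: 3.59 g/L × 2.254 L = 8.092 g
L-tryptophan: 0.29 g/L × 2.254 L = 0.654 g
monopotassium phosphate: 11.1 g/L × 2.254 L = 25.019 g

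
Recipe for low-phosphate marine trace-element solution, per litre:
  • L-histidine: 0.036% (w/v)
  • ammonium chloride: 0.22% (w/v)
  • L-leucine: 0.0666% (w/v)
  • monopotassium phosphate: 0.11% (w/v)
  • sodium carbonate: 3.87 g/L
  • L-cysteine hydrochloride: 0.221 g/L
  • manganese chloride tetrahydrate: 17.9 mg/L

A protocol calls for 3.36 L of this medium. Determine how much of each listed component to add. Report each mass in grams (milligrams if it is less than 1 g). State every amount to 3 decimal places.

Working volume: 3.36 L.
L-histidine: 0.036% w/v = 0.36 g/L → 0.36 × 3.36 L = 1.210 g
ammonium chloride: 0.22 g per 100 mL × 3360 mL ÷ 100 = 7.392 g
L-leucine: 0.0666% w/v = 0.666 g/L → 0.666 × 3.36 L = 2.238 g
monopotassium phosphate: 0.11% w/v = 1.1 g/L → 1.1 × 3.36 L = 3.696 g
sodium carbonate: 3.87 g/L × 3.36 L = 13.003 g
L-cysteine hydrochloride: 0.221 g/L × 3.36 L = 0.74256 g = 742.560 mg
manganese chloride tetrahydrate: 17.9 mg/L × 3.36 L = 60.144 mg

L-histidine 1.210 g; ammonium chloride 7.392 g; L-leucine 2.238 g; monopotassium phosphate 3.696 g; sodium carbonate 13.003 g; L-cysteine hydrochloride 742.560 mg; manganese chloride tetrahydrate 60.144 mg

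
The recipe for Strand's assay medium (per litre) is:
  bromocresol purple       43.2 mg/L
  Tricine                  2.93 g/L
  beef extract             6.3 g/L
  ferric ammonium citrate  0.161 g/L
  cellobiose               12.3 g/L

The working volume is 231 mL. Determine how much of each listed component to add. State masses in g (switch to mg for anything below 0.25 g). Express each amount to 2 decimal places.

Scale factor relative to 1 L: 0.231.
bromocresol purple: 43.2 mg/L × 0.231 L = 9.98 mg
Tricine: 2.93 g/L × 0.231 L = 0.68 g
beef extract: 6.3 g/L × 0.231 L = 1.46 g
ferric ammonium citrate: 0.161 g/L × 0.231 L = 0.037191 g = 37.19 mg
cellobiose: 12.3 g/L × 0.231 L = 2.84 g

bromocresol purple 9.98 mg; Tricine 0.68 g; beef extract 1.46 g; ferric ammonium citrate 37.19 mg; cellobiose 2.84 g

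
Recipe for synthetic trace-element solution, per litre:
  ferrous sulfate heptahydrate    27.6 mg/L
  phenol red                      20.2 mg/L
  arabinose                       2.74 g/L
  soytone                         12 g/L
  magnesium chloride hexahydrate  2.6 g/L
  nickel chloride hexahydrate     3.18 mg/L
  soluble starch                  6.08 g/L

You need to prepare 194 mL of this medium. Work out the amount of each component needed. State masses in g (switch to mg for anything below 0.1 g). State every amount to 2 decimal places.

Working volume: 194 mL = 0.194 L.
ferrous sulfate heptahydrate: 27.6 mg/L × 0.194 L = 5.35 mg
phenol red: 20.2 mg/L × 0.194 L = 3.92 mg
arabinose: 2.74 g/L × 0.194 L = 0.53 g
soytone: 12 g/L × 0.194 L = 2.33 g
magnesium chloride hexahydrate: 2.6 g/L × 0.194 L = 0.50 g
nickel chloride hexahydrate: 3.18 mg/L × 0.194 L = 0.62 mg
soluble starch: 6.08 g/L × 0.194 L = 1.18 g

ferrous sulfate heptahydrate 5.35 mg; phenol red 3.92 mg; arabinose 0.53 g; soytone 2.33 g; magnesium chloride hexahydrate 0.50 g; nickel chloride hexahydrate 0.62 mg; soluble starch 1.18 g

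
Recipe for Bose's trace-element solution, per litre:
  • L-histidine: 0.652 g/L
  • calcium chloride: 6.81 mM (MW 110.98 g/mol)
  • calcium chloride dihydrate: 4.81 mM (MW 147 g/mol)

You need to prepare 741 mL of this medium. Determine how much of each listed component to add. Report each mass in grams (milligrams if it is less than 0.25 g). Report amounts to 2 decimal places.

Target volume = 741 mL = 0.741 L.
L-histidine: 0.652 g/L × 0.741 L = 0.48 g
calcium chloride: 6.81 mmol/L × 110.98 g/mol × 0.741 L ÷ 1000 = 0.56 g
calcium chloride dihydrate: 4.81 mmol/L × 147 g/mol × 0.741 L ÷ 1000 = 0.52 g

L-histidine 0.48 g; calcium chloride 0.56 g; calcium chloride dihydrate 0.52 g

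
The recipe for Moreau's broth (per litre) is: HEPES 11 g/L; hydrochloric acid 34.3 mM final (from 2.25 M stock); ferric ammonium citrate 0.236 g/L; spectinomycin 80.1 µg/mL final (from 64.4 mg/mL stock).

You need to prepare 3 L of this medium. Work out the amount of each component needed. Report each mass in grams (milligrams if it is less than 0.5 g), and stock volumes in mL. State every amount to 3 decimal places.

Scale factor relative to 1 L: 3.
HEPES: 11 g/L × 3 L = 33.000 g
hydrochloric acid: dilute stock: 34.3 mM × 3000 mL ÷ 2250 mM = 45.733 mL
ferric ammonium citrate: 0.236 g/L × 3 L = 0.708 g
spectinomycin: C1V1 = C2V2 → 80.1 µg/mL × 3000 mL ÷ 64400 µg/mL = 3.731 mL

HEPES 33.000 g; hydrochloric acid 45.733 mL; ferric ammonium citrate 0.708 g; spectinomycin 3.731 mL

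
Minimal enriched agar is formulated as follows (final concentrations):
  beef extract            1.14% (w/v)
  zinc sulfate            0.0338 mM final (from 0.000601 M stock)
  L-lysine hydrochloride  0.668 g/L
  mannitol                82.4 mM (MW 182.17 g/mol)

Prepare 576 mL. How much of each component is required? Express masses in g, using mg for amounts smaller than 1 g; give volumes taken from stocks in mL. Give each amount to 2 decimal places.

beef extract 6.57 g; zinc sulfate 32.39 mL; L-lysine hydrochloride 384.77 mg; mannitol 8.65 g

Scale factor relative to 1 L: 0.576.
beef extract: 1.14% w/v = 11.4 g/L → 11.4 × 0.576 L = 6.57 g
zinc sulfate: V = C2·V2/C1 = 0.0338 mM × 576 mL ÷ 0.601 mM = 32.39 mL
L-lysine hydrochloride: 0.668 g/L × 0.576 L = 0.384768 g = 384.77 mg
mannitol: 82.4 mmol/L × 182.17 g/mol × 0.576 L ÷ 1000 = 8.65 g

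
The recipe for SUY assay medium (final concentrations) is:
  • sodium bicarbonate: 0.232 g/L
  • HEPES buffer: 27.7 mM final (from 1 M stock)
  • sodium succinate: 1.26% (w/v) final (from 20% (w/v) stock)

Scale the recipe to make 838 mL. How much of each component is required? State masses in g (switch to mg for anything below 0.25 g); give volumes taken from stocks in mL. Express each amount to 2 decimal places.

sodium bicarbonate 194.42 mg; HEPES buffer 23.21 mL; sodium succinate 52.79 mL

Working volume: 838 mL = 0.838 L.
sodium bicarbonate: 0.232 g/L × 0.838 L = 0.194416 g = 194.42 mg
HEPES buffer: V = C2·V2/C1 = 27.7 mM × 838 mL ÷ 1000 mM = 23.21 mL
sodium succinate: C1V1 = C2V2 → 1.26% ÷ 20% × 838 mL = 52.79 mL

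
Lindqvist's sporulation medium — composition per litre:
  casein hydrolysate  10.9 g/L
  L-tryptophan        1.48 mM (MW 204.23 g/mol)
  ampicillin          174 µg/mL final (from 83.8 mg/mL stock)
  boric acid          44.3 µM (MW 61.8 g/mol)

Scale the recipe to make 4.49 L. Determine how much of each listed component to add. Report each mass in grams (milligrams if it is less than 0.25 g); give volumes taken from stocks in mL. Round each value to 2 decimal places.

Scale factor relative to 1 L: 4.49.
casein hydrolysate: 10.9 g/L × 4.49 L = 48.94 g
L-tryptophan: 1.48 mmol/L × 204.23 g/mol × 4.49 L ÷ 1000 = 1.36 g
ampicillin: V = C2·V2/C1 = 174 µg/mL × 4490 mL ÷ 83800 µg/mL = 9.32 mL
boric acid: 44.3 µmol/L × 61.8 g/mol × 4.49 L ÷ 1000 = 12.29 mg

casein hydrolysate 48.94 g; L-tryptophan 1.36 g; ampicillin 9.32 mL; boric acid 12.29 mg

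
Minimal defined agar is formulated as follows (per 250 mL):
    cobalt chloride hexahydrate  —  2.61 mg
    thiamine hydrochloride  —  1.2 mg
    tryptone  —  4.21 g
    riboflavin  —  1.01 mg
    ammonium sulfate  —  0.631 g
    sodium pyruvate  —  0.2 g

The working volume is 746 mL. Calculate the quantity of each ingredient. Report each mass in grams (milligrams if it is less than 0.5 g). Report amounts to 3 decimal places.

Ratio of target to recipe volume: 746 / 250 = 2.984.
cobalt chloride hexahydrate: 2.61 mg × (746 mL / 250 mL) = 7.788 mg
thiamine hydrochloride: 1.2 mg × (746 mL / 250 mL) = 3.581 mg
tryptone: 4.21 g × (746 mL / 250 mL) = 12.563 g
riboflavin: 1.01 mg × (746 mL / 250 mL) = 3.014 mg
ammonium sulfate: 0.631 g × (746 mL / 250 mL) = 1.883 g
sodium pyruvate: 0.2 g × (746 mL / 250 mL) = 0.597 g

cobalt chloride hexahydrate 7.788 mg; thiamine hydrochloride 3.581 mg; tryptone 12.563 g; riboflavin 3.014 mg; ammonium sulfate 1.883 g; sodium pyruvate 0.597 g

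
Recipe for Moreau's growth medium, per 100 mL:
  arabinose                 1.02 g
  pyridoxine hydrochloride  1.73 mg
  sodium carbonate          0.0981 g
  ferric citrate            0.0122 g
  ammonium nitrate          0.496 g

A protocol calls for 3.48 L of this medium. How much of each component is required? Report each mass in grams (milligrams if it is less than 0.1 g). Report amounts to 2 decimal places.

Ratio of target to recipe volume: 3480 / 100 = 34.8.
arabinose: 1.02 g × (3480 mL / 100 mL) = 35.50 g
pyridoxine hydrochloride: 1.73 mg × (3480 mL / 100 mL) = 60.20 mg
sodium carbonate: 0.0981 g × (3480 mL / 100 mL) = 3.41 g
ferric citrate: 0.0122 g × (3480 mL / 100 mL) = 0.42 g
ammonium nitrate: 0.496 g × (3480 mL / 100 mL) = 17.26 g

arabinose 35.50 g; pyridoxine hydrochloride 60.20 mg; sodium carbonate 3.41 g; ferric citrate 0.42 g; ammonium nitrate 17.26 g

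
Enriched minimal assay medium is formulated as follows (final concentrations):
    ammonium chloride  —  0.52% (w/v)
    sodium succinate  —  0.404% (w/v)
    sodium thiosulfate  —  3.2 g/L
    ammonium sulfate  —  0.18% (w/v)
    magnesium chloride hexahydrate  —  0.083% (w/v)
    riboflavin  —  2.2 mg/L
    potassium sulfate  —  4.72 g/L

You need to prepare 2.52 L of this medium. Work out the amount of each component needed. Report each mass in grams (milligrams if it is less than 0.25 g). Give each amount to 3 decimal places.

ammonium chloride 13.104 g; sodium succinate 10.181 g; sodium thiosulfate 8.064 g; ammonium sulfate 4.536 g; magnesium chloride hexahydrate 2.092 g; riboflavin 5.544 mg; potassium sulfate 11.894 g

Working volume: 2.52 L.
ammonium chloride: 0.52 g per 100 mL × 2520 mL ÷ 100 = 13.104 g
sodium succinate: 0.404% w/v = 4.04 g/L → 4.04 × 2.52 L = 10.181 g
sodium thiosulfate: 3.2 g/L × 2.52 L = 8.064 g
ammonium sulfate: 0.18% w/v = 1.8 g/L → 1.8 × 2.52 L = 4.536 g
magnesium chloride hexahydrate: 0.083 g per 100 mL × 2520 mL ÷ 100 = 2.092 g
riboflavin: 2.2 mg/L × 2.52 L = 5.544 mg
potassium sulfate: 4.72 g/L × 2.52 L = 11.894 g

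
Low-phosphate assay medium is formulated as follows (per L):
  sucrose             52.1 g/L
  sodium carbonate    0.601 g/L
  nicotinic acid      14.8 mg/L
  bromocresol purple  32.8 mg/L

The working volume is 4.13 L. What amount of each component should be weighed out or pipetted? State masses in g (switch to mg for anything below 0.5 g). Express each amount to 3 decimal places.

Scale factor relative to 1 L: 4.13.
sucrose: 52.1 g/L × 4.13 L = 215.173 g
sodium carbonate: 0.601 g/L × 4.13 L = 2.482 g
nicotinic acid: 14.8 mg/L × 4.13 L = 61.124 mg
bromocresol purple: 32.8 mg/L × 4.13 L = 135.464 mg

sucrose 215.173 g; sodium carbonate 2.482 g; nicotinic acid 61.124 mg; bromocresol purple 135.464 mg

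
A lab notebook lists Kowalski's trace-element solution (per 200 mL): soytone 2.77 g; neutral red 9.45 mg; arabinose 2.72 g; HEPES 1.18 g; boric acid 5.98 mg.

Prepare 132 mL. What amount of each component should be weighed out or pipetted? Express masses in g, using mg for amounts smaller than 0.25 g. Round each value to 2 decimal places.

soytone 1.83 g; neutral red 6.24 mg; arabinose 1.80 g; HEPES 0.78 g; boric acid 3.95 mg

Ratio of target to recipe volume: 132 / 200 = 0.66.
soytone: 2.77 g × (132 mL / 200 mL) = 1.83 g
neutral red: 9.45 mg × (132 mL / 200 mL) = 6.24 mg
arabinose: 2.72 g × (132 mL / 200 mL) = 1.80 g
HEPES: 1.18 g × (132 mL / 200 mL) = 0.78 g
boric acid: 5.98 mg × (132 mL / 200 mL) = 3.95 mg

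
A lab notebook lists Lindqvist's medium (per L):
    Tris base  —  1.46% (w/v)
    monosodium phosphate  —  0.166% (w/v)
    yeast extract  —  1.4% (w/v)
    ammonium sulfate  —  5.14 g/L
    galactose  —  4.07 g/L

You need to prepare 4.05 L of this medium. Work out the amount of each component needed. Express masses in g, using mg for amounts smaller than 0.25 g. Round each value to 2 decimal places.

Working volume: 4.05 L.
Tris base: 1.46% w/v = 14.6 g/L → 14.6 × 4.05 L = 59.13 g
monosodium phosphate: 0.166 g per 100 mL × 4050 mL ÷ 100 = 6.72 g
yeast extract: 1.4 g per 100 mL × 4050 mL ÷ 100 = 56.70 g
ammonium sulfate: 5.14 g/L × 4.05 L = 20.82 g
galactose: 4.07 g/L × 4.05 L = 16.48 g

Tris base 59.13 g; monosodium phosphate 6.72 g; yeast extract 56.70 g; ammonium sulfate 20.82 g; galactose 16.48 g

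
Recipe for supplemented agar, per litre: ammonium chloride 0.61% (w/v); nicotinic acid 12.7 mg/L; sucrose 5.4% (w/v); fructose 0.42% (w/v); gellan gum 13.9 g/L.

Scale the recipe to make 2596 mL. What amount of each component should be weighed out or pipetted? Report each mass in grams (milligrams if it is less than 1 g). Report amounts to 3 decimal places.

Scale factor relative to 1 L: 2.596.
ammonium chloride: 0.61 g per 100 mL × 2596 mL ÷ 100 = 15.836 g
nicotinic acid: 12.7 mg/L × 2.596 L = 32.969 mg
sucrose: 5.4% w/v = 54 g/L → 54 × 2.596 L = 140.184 g
fructose: 0.42 g per 100 mL × 2596 mL ÷ 100 = 10.903 g
gellan gum: 13.9 g/L × 2.596 L = 36.084 g

ammonium chloride 15.836 g; nicotinic acid 32.969 mg; sucrose 140.184 g; fructose 10.903 g; gellan gum 36.084 g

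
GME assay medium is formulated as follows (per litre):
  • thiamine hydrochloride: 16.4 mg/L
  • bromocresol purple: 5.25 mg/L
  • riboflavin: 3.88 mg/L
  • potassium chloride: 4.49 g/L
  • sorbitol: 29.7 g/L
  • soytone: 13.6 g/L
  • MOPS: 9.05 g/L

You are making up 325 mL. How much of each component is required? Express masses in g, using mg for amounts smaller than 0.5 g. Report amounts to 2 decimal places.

Working volume: 325 mL = 0.325 L.
thiamine hydrochloride: 16.4 mg/L × 0.325 L = 5.33 mg
bromocresol purple: 5.25 mg/L × 0.325 L = 1.71 mg
riboflavin: 3.88 mg/L × 0.325 L = 1.26 mg
potassium chloride: 4.49 g/L × 0.325 L = 1.46 g
sorbitol: 29.7 g/L × 0.325 L = 9.65 g
soytone: 13.6 g/L × 0.325 L = 4.42 g
MOPS: 9.05 g/L × 0.325 L = 2.94 g

thiamine hydrochloride 5.33 mg; bromocresol purple 1.71 mg; riboflavin 1.26 mg; potassium chloride 1.46 g; sorbitol 9.65 g; soytone 4.42 g; MOPS 2.94 g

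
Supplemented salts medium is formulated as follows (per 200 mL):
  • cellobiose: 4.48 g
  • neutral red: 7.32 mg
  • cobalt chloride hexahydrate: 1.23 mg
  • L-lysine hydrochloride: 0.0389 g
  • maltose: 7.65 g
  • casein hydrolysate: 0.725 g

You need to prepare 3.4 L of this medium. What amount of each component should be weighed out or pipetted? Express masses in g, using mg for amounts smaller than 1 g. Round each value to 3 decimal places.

Ratio of target to recipe volume: 3400 / 200 = 17.
cellobiose: 4.48 g × (3400 mL / 200 mL) = 76.160 g
neutral red: 7.32 mg × (3400 mL / 200 mL) = 124.440 mg
cobalt chloride hexahydrate: 1.23 mg × (3400 mL / 200 mL) = 20.910 mg
L-lysine hydrochloride: 0.0389 g × (3400 mL / 200 mL) = 0.6613 g = 661.300 mg
maltose: 7.65 g × (3400 mL / 200 mL) = 130.050 g
casein hydrolysate: 0.725 g × (3400 mL / 200 mL) = 12.325 g

cellobiose 76.160 g; neutral red 124.440 mg; cobalt chloride hexahydrate 20.910 mg; L-lysine hydrochloride 661.300 mg; maltose 130.050 g; casein hydrolysate 12.325 g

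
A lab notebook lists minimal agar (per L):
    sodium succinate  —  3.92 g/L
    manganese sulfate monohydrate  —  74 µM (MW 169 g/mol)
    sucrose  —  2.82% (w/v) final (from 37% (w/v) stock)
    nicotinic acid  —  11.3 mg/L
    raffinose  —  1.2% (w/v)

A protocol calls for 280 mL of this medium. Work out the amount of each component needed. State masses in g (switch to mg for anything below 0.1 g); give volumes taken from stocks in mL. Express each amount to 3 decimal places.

Working volume: 280 mL = 0.28 L.
sodium succinate: 3.92 g/L × 0.28 L = 1.098 g
manganese sulfate monohydrate: 74 µmol/L × 169 g/mol × 0.28 L ÷ 1000 = 3.502 mg
sucrose: dilute stock: 2.82% ÷ 37% × 280 mL = 21.341 mL
nicotinic acid: 11.3 mg/L × 0.28 L = 3.164 mg
raffinose: 1.2 g per 100 mL × 280 mL ÷ 100 = 3.360 g

sodium succinate 1.098 g; manganese sulfate monohydrate 3.502 mg; sucrose 21.341 mL; nicotinic acid 3.164 mg; raffinose 3.360 g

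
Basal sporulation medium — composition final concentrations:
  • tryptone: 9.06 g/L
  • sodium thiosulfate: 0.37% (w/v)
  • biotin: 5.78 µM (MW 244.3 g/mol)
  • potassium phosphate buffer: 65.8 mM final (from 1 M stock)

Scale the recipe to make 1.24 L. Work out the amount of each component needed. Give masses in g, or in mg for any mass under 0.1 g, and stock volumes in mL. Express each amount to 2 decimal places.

tryptone 11.23 g; sodium thiosulfate 4.59 g; biotin 1.75 mg; potassium phosphate buffer 81.59 mL

Working volume: 1.24 L.
tryptone: 9.06 g/L × 1.24 L = 11.23 g
sodium thiosulfate: 0.37% w/v = 3.7 g/L → 3.7 × 1.24 L = 4.59 g
biotin: 5.78 µmol/L × 244.3 g/mol × 1.24 L ÷ 1000 = 1.75 mg
potassium phosphate buffer: C1V1 = C2V2 → 65.8 mM × 1240 mL ÷ 1000 mM = 81.59 mL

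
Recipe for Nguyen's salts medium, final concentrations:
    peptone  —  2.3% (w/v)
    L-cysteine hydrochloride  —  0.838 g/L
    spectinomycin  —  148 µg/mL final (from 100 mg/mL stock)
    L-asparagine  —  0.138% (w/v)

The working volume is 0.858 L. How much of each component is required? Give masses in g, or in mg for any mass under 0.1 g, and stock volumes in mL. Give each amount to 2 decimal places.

peptone 19.73 g; L-cysteine hydrochloride 0.72 g; spectinomycin 1.27 mL; L-asparagine 1.18 g

Working volume: 0.858 L.
peptone: 2.3% w/v = 23 g/L → 23 × 0.858 L = 19.73 g
L-cysteine hydrochloride: 0.838 g/L × 0.858 L = 0.72 g
spectinomycin: V = C2·V2/C1 = 148 µg/mL × 858 mL ÷ 100000 µg/mL = 1.27 mL
L-asparagine: 0.138% w/v = 1.38 g/L → 1.38 × 0.858 L = 1.18 g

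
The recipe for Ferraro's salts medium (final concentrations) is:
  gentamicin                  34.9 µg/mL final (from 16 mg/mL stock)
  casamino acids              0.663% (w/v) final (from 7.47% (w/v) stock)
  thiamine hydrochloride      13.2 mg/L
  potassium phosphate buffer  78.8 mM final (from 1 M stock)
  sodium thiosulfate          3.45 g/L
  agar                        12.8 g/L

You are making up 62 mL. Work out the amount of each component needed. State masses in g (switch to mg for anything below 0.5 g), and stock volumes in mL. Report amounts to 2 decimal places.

Target volume = 62 mL = 0.062 L.
gentamicin: dilute stock: 34.9 µg/mL × 62 mL ÷ 16000 µg/mL = 0.14 mL
casamino acids: C1V1 = C2V2 → 0.663% ÷ 7.47% × 62 mL = 5.50 mL
thiamine hydrochloride: 13.2 mg/L × 0.062 L = 0.82 mg
potassium phosphate buffer: C1V1 = C2V2 → 78.8 mM × 62 mL ÷ 1000 mM = 4.89 mL
sodium thiosulfate: 3.45 g/L × 0.062 L = 0.2139 g = 213.90 mg
agar: 12.8 g/L × 0.062 L = 0.79 g

gentamicin 0.14 mL; casamino acids 5.50 mL; thiamine hydrochloride 0.82 mg; potassium phosphate buffer 4.89 mL; sodium thiosulfate 213.90 mg; agar 0.79 g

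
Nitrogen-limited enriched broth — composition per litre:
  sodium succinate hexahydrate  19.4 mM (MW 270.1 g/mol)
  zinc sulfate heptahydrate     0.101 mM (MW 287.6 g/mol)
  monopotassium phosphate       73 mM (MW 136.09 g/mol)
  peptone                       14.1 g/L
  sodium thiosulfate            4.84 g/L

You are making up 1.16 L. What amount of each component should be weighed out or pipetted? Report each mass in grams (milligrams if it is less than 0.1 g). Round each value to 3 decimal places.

Working volume: 1.16 L.
sodium succinate hexahydrate: 19.4 mmol/L × 270.1 g/mol × 1.16 L ÷ 1000 = 6.078 g
zinc sulfate heptahydrate: 0.101 mmol/L × 287.6 mg/mmol × 1.16 L = 33.695 mg
monopotassium phosphate: 73 mmol/L × 136.09 g/mol × 1.16 L ÷ 1000 = 11.524 g
peptone: 14.1 g/L × 1.16 L = 16.356 g
sodium thiosulfate: 4.84 g/L × 1.16 L = 5.614 g

sodium succinate hexahydrate 6.078 g; zinc sulfate heptahydrate 33.695 mg; monopotassium phosphate 11.524 g; peptone 16.356 g; sodium thiosulfate 5.614 g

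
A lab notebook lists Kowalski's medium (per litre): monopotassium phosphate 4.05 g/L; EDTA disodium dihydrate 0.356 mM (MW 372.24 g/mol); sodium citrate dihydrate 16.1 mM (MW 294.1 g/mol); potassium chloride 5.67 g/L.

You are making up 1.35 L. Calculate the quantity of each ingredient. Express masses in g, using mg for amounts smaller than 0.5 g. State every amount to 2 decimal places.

monopotassium phosphate 5.47 g; EDTA disodium dihydrate 178.90 mg; sodium citrate dihydrate 6.39 g; potassium chloride 7.65 g

Working volume: 1.35 L.
monopotassium phosphate: 4.05 g/L × 1.35 L = 5.47 g
EDTA disodium dihydrate: 0.356 mmol/L × 372.24 mg/mmol × 1.35 L = 178.90 mg
sodium citrate dihydrate: 16.1 mmol/L × 294.1 g/mol × 1.35 L ÷ 1000 = 6.39 g
potassium chloride: 5.67 g/L × 1.35 L = 7.65 g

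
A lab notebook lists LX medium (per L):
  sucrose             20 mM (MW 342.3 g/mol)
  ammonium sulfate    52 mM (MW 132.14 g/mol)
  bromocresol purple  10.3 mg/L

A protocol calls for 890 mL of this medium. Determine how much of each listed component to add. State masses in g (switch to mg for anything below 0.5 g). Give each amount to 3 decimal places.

Target volume = 890 mL = 0.89 L.
sucrose: 20 mmol/L × 342.3 g/mol × 0.89 L ÷ 1000 = 6.093 g
ammonium sulfate: 52 mmol/L × 132.14 g/mol × 0.89 L ÷ 1000 = 6.115 g
bromocresol purple: 10.3 mg/L × 0.89 L = 9.167 mg

sucrose 6.093 g; ammonium sulfate 6.115 g; bromocresol purple 9.167 mg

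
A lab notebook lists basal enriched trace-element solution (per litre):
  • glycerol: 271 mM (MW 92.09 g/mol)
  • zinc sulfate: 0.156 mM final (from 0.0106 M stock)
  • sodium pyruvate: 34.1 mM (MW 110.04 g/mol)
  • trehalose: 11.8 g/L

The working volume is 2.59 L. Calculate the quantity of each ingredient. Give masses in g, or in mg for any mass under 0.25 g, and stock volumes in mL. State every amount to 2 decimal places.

Scale factor relative to 1 L: 2.59.
glycerol: 271 mmol/L × 92.09 g/mol × 2.59 L ÷ 1000 = 64.64 g
zinc sulfate: dilute stock: 0.156 mM × 2590 mL ÷ 10.6 mM = 38.12 mL
sodium pyruvate: 34.1 mmol/L × 110.04 g/mol × 2.59 L ÷ 1000 = 9.72 g
trehalose: 11.8 g/L × 2.59 L = 30.56 g

glycerol 64.64 g; zinc sulfate 38.12 mL; sodium pyruvate 9.72 g; trehalose 30.56 g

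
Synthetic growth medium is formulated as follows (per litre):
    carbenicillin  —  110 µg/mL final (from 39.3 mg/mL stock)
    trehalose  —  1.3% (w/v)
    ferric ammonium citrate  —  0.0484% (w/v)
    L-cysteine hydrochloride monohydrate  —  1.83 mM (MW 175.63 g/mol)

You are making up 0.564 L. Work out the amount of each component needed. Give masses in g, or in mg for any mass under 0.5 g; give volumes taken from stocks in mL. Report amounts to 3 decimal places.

Working volume: 0.564 L.
carbenicillin: V = C2·V2/C1 = 110 µg/mL × 564 mL ÷ 39300 µg/mL = 1.579 mL
trehalose: 1.3% w/v = 13 g/L → 13 × 0.564 L = 7.332 g
ferric ammonium citrate: 0.0484% w/v = 0.484 g/L → 0.484 × 0.564 L = 0.272976 g = 272.976 mg
L-cysteine hydrochloride monohydrate: 1.83 mmol/L × 175.63 mg/mmol × 0.564 L = 181.271 mg

carbenicillin 1.579 mL; trehalose 7.332 g; ferric ammonium citrate 272.976 mg; L-cysteine hydrochloride monohydrate 181.271 mg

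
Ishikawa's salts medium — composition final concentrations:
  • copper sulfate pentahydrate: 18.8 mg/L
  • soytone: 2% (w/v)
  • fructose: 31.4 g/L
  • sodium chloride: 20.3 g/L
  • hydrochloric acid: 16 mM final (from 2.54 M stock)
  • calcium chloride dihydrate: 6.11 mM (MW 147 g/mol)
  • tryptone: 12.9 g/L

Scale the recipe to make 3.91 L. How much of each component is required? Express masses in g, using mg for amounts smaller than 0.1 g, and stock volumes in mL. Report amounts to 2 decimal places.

copper sulfate pentahydrate 73.51 mg; soytone 78.20 g; fructose 122.77 g; sodium chloride 79.37 g; hydrochloric acid 24.63 mL; calcium chloride dihydrate 3.51 g; tryptone 50.44 g

Working volume: 3.91 L.
copper sulfate pentahydrate: 18.8 mg/L × 3.91 L = 73.51 mg
soytone: 2 g per 100 mL × 3910 mL ÷ 100 = 78.20 g
fructose: 31.4 g/L × 3.91 L = 122.77 g
sodium chloride: 20.3 g/L × 3.91 L = 79.37 g
hydrochloric acid: V = C2·V2/C1 = 16 mM × 3910 mL ÷ 2540 mM = 24.63 mL
calcium chloride dihydrate: 6.11 mmol/L × 147 g/mol × 3.91 L ÷ 1000 = 3.51 g
tryptone: 12.9 g/L × 3.91 L = 50.44 g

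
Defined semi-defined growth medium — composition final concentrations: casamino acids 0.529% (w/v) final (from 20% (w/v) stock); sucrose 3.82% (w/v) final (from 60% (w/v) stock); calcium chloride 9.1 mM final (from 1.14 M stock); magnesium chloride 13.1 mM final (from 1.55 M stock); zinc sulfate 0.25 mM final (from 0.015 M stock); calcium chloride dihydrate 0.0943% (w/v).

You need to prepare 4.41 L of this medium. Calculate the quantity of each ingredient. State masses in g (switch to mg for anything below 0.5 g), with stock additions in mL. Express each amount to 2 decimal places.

Scale factor relative to 1 L: 4.41.
casamino acids: dilute stock: 0.529% ÷ 20% × 4410 mL = 116.64 mL
sucrose: C1V1 = C2V2 → 3.82% ÷ 60% × 4410 mL = 280.77 mL
calcium chloride: C1V1 = C2V2 → 9.1 mM × 4410 mL ÷ 1140 mM = 35.20 mL
magnesium chloride: V = C2·V2/C1 = 13.1 mM × 4410 mL ÷ 1550 mM = 37.27 mL
zinc sulfate: dilute stock: 0.25 mM × 4410 mL ÷ 15 mM = 73.50 mL
calcium chloride dihydrate: 0.0943% w/v = 0.943 g/L → 0.943 × 4.41 L = 4.16 g

casamino acids 116.64 mL; sucrose 280.77 mL; calcium chloride 35.20 mL; magnesium chloride 37.27 mL; zinc sulfate 73.50 mL; calcium chloride dihydrate 4.16 g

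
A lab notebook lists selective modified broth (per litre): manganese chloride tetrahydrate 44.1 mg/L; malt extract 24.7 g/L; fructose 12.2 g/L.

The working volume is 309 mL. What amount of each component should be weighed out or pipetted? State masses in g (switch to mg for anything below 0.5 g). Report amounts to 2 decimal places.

Scale factor relative to 1 L: 0.309.
manganese chloride tetrahydrate: 44.1 mg/L × 0.309 L = 13.63 mg
malt extract: 24.7 g/L × 0.309 L = 7.63 g
fructose: 12.2 g/L × 0.309 L = 3.77 g

manganese chloride tetrahydrate 13.63 mg; malt extract 7.63 g; fructose 3.77 g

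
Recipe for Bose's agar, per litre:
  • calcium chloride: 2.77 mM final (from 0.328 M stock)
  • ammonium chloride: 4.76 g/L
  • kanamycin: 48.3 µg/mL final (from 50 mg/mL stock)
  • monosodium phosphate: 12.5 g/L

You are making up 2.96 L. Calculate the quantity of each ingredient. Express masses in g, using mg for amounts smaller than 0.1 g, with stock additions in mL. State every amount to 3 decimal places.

calcium chloride 24.998 mL; ammonium chloride 14.090 g; kanamycin 2.859 mL; monosodium phosphate 37.000 g

Working volume: 2.96 L.
calcium chloride: dilute stock: 2.77 mM × 2960 mL ÷ 328 mM = 24.998 mL
ammonium chloride: 4.76 g/L × 2.96 L = 14.090 g
kanamycin: dilute stock: 48.3 µg/mL × 2960 mL ÷ 50000 µg/mL = 2.859 mL
monosodium phosphate: 12.5 g/L × 2.96 L = 37.000 g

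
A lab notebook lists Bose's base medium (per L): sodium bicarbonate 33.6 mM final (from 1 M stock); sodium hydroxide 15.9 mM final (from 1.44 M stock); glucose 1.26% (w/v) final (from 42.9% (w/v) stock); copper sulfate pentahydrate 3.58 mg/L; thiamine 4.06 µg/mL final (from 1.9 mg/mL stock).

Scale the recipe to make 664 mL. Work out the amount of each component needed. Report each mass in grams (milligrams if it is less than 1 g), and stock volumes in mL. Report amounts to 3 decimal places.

Scale factor relative to 1 L: 0.664.
sodium bicarbonate: C1V1 = C2V2 → 33.6 mM × 664 mL ÷ 1000 mM = 22.310 mL
sodium hydroxide: C1V1 = C2V2 → 15.9 mM × 664 mL ÷ 1440 mM = 7.332 mL
glucose: C1V1 = C2V2 → 1.26% ÷ 42.9% × 664 mL = 19.502 mL
copper sulfate pentahydrate: 3.58 mg/L × 0.664 L = 2.377 mg
thiamine: C1V1 = C2V2 → 4.06 µg/mL × 664 mL ÷ 1900 µg/mL = 1.419 mL

sodium bicarbonate 22.310 mL; sodium hydroxide 7.332 mL; glucose 19.502 mL; copper sulfate pentahydrate 2.377 mg; thiamine 1.419 mL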